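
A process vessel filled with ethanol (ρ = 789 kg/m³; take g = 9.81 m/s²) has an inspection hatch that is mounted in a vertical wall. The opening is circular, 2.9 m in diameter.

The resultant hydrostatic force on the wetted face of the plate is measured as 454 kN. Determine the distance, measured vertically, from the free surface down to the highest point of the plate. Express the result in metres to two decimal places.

γ = ρg = 789 × 9.81 / 1000 = 7.74009 kN/m³.
A = π(1.45)² = 6.6052 m².
From F = γ·h_c·A, the centroid depth is h_c = 454/(7.74009 × 6.6052) = 8.88022 m.
The centroid is at the centre, 1.45 m below the top of the plate, so the highest point sits at h_top = 8.88022 − 1.45 = 7.43022 m below the surface.

d_top ≈ 7.43 m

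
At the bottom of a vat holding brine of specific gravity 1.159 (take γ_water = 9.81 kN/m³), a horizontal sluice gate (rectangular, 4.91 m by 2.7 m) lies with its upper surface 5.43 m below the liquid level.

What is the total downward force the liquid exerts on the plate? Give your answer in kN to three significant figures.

γ = 1.159 × 9.81 = 11.36979 kN/m³.
The plate is horizontal, so pressure is uniform at p = γ·h = 11.36979 × 5.43 = 61.738 kN/m².
A = 4.91 × 2.7 = 13.257 m².
F = p·A = 61.738 × 13.257 = 818.461 kN.

F ≈ 818 kN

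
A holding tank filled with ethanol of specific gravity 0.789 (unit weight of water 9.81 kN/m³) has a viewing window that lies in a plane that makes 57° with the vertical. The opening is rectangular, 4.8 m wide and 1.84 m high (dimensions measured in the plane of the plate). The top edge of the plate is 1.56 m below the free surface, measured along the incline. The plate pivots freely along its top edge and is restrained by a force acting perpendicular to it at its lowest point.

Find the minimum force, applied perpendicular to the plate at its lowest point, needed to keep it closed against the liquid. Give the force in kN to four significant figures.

γ = 0.789 × 9.81 = 7.74009 kN/m³.
The plate makes 57° with the vertical, i.e. θ = 90° − 57° = 33° to the horizontal. Measuring y along the incline from the free-surface line, vertical depth h = y·sinθ with sinθ = 0.544639.
The centroid lies 1.84/2 = 0.92 m below the top edge, so y_c = 1.56 + 0.92 = 2.48 m and h_c = 2.48 × 0.544639 = 1.3507 m.
A = 4.8 × 1.84 = 8.832 m².
Resultant F = γ·h_c·A = 7.74009 × 1.3507 × 8.832 = 92.3345 kN.
I_c = b·h³/12 = 4.8 × 1.84³/12 = 2.4918 m⁴.
Centre of pressure: y_p = y_c + I_c/(y_c·A) = 2.48 + 2.4918/(2.48 × 8.832) = 2.48 + 0.113763 = 2.59376 m along the plane.
The resultant acts 0.92 + 0.113763 = 1.03376 m (along the plate) below the hinge at the top edge, so the moment about the hinge is M = F × 1.03376 = 92.3345 × 1.03376 = 95.4517 kN·m.
A normal force at the bottom, 1.84 m from the hinge, must supply this moment: P = 95.4517/1.84 = 51.8759 kN.

P ≈ 51.88 kN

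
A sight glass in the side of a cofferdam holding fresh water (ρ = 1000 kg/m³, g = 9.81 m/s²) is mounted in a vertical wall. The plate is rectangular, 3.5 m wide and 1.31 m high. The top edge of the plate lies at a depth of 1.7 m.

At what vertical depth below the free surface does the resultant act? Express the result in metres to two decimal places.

γ = ρg = 1000 × 9.81 = 9810 N/m³ = 9.81 kN/m³.
The centroid lies 1.31/2 = 0.655 m below the top edge, so the centroid depth is h_c = 1.7 + 0.655 = 2.355 m.
A = 3.5 × 1.31 = 4.585 m².
Resultant F = γ·h_c·A = 9.81 × 2.355 × 4.585 = 105.925 kN.
I_c = b·h³/12 = 3.5 × 1.31³/12 = 0.655693 m⁴.
Centre of pressure: y_p = y_c + I_c/(y_c·A) = 2.355 + 0.655693/(2.355 × 4.585) = 2.355 + 0.0607254 = 2.41573 m along the plane.

h_p = 2.42 m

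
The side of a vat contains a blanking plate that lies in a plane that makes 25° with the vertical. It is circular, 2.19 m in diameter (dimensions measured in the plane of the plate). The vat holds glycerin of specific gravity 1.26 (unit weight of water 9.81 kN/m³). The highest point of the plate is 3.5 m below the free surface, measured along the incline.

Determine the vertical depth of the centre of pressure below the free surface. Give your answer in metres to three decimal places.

h_p = 4.224 m

γ = 1.26 × 9.81 = 12.3606 kN/m³.
The plate makes 25° with the vertical, i.e. θ = 90° − 25° = 65° to the horizontal. Measuring y along the incline from the free-surface line, vertical depth h = y·sinθ with sinθ = 0.906308.
The centroid is at the centre, 1.095 m below the top of the plate, so y_c = 3.5 + 1.095 = 4.595 m and h_c = 4.595 × 0.906308 = 4.16449 m.
A = π(1.095)² = 3.76685 m².
Resultant F = γ·h_c·A = 12.3606 × 4.16449 × 3.76685 = 193.901 kN.
I_c = πr⁴/4 = π × 1.095⁴/4 = 1.12914 m⁴.
Centre of pressure: y_p = y_c + I_c/(y_c·A) = 4.595 + 1.12914/(4.595 × 3.76685) = 4.595 + 0.0652355 = 4.66024 m along the plane.
Vertically, h_p = y_p·sinθ = 4.66024 × 0.906308 = 4.22361 m.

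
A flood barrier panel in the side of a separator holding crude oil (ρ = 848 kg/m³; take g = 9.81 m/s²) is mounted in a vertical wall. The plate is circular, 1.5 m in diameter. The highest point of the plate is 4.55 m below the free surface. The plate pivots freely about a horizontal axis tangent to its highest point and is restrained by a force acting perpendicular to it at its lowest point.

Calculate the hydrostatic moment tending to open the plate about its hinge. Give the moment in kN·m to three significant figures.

M ≈ 60.5 kN·m

γ = ρg = 848 × 9.81 / 1000 = 8.31888 kN/m³.
The centroid is at the centre, 0.75 m below the top of the plate, so the centroid depth is h_c = 4.55 + 0.75 = 5.3 m.
A = π(0.75)² = 1.76715 m².
Resultant F = γ·h_c·A = 8.31888 × 5.3 × 1.76715 = 77.9138 kN.
I_c = πr⁴/4 = π × 0.75⁴/4 = 0.248505 m⁴.
Centre of pressure: y_p = y_c + I_c/(y_c·A) = 5.3 + 0.248505/(5.3 × 1.76715) = 5.3 + 0.026533 = 5.32653 m along the plane.
The resultant acts 0.75 + 0.026533 = 0.776533 m (along the plate) below the hinge at the top edge, so the moment about the hinge is M = F × 0.776533 = 77.9138 × 0.776533 = 60.5026 kN·m.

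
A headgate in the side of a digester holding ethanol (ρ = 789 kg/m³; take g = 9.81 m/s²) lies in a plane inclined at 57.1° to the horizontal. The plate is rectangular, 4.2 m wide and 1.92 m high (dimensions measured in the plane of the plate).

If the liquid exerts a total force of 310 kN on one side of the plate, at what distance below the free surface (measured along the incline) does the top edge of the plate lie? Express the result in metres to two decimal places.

y_top ≈ 4.96 m

γ = ρg = 789 × 9.81 / 1000 = 7.74009 kN/m³.
A = 4.2 × 1.92 = 8.064 m².
From F = γ·h_c·A, the centroid depth is h_c = 310/(7.74009 × 8.064) = 4.96667 m.
Let θ = 57.1° be the plate's angle to the horizontal; measure y along the incline from where the plane meets the free surface. Vertical depth h = y·sinθ with sinθ = 0.839620.
Along the incline, y_c = h_c/sinθ = 4.96667/0.839620 = 5.91538 m.
The centroid lies 1.92/2 = 0.96 m below the top edge, so the top edge sits at y_top = 5.91538 − 0.96 = 4.95538 m along the incline.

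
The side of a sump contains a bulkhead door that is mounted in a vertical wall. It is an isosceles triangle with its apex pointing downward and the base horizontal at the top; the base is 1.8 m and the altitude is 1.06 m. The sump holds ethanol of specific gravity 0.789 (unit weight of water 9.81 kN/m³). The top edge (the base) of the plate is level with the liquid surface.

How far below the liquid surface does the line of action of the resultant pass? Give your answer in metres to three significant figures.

γ = 0.789 × 9.81 = 7.74009 kN/m³.
With the apex down, the centroid sits h/3 = 1.06/3 = 0.353333 m below the base (the top edge), so the centroid depth is h_c = 0.353333 m.
A = ½ × 1.8 × 1.06 = 0.954 m².
Resultant F = γ·h_c·A = 7.74009 × 0.353333 × 0.954 = 2.60903 kN.
I_c = b·h³/36 = 1.8 × 1.06³/36 = 0.0595508 m⁴.
Centre of pressure: y_p = y_c + I_c/(y_c·A) = 0.353333 + 0.0595508/(0.353333 × 0.954) = 0.353333 + 0.176667 = 0.53 m along the plane.

h_p = 0.530 m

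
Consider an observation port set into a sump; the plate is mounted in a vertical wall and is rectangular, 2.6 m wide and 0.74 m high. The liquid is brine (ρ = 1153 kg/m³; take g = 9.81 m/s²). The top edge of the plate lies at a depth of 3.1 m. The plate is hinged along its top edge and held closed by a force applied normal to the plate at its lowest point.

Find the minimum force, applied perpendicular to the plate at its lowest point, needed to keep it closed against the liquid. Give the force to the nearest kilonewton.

γ = ρg = 1153 × 9.81 / 1000 = 11.31093 kN/m³.
The centroid lies 0.74/2 = 0.37 m below the top edge, so the centroid depth is h_c = 3.1 + 0.37 = 3.47 m.
A = 2.6 × 0.74 = 1.924 m².
Resultant F = γ·h_c·A = 11.31093 × 3.47 × 1.924 = 75.5149 kN.
I_c = b·h³/12 = 2.6 × 0.74³/12 = 0.0877985 m⁴.
Centre of pressure: y_p = y_c + I_c/(y_c·A) = 3.47 + 0.0877985/(3.47 × 1.924) = 3.47 + 0.0131508 = 3.48315 m along the plane.
The resultant acts 0.37 + 0.0131508 = 0.383151 m (along the plate) below the hinge at the top edge, so the moment about the hinge is M = F × 0.383151 = 75.5149 × 0.383151 = 28.9336 kN·m.
A normal force at the bottom, 0.74 m from the hinge, must supply this moment: P = 28.9336/0.74 = 39.0995 kN.

P ≈ 39 kN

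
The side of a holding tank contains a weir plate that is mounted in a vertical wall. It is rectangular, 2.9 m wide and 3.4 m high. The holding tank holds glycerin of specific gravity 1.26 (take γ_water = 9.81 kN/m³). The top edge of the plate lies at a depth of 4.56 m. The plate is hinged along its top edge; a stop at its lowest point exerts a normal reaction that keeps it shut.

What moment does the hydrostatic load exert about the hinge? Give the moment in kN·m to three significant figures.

γ = 1.26 × 9.81 = 12.3606 kN/m³.
The centroid lies 3.4/2 = 1.7 m below the top edge, so the centroid depth is h_c = 4.56 + 1.7 = 6.26 m.
A = 2.9 × 3.4 = 9.86 m².
Resultant F = γ·h_c·A = 12.3606 × 6.26 × 9.86 = 762.941 kN.
I_c = b·h³/12 = 2.9 × 3.4³/12 = 9.49847 m⁴.
Centre of pressure: y_p = y_c + I_c/(y_c·A) = 6.26 + 9.49847/(6.26 × 9.86) = 6.26 + 0.153887 = 6.41389 m along the plane.
The resultant acts 1.7 + 0.153887 = 1.85389 m (along the plate) below the hinge at the top edge, so the moment about the hinge is M = F × 1.85389 = 762.941 × 1.85389 = 1414.41 kN·m.

M ≈ 1410 kN·m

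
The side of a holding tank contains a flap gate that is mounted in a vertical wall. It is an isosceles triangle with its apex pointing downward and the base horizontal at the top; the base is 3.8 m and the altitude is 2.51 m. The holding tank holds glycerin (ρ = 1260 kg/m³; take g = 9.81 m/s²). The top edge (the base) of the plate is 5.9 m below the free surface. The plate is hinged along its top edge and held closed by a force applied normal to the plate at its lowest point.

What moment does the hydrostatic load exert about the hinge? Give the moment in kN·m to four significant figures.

γ = ρg = 1260 × 9.81 / 1000 = 12.3606 kN/m³.
With the apex down, the centroid sits h/3 = 2.51/3 = 0.836667 m below the base (the top edge), so the centroid depth is h_c = 5.9 + 0.836667 = 6.73667 m.
A = ½ × 3.8 × 2.51 = 4.769 m².
Resultant F = γ·h_c·A = 12.3606 × 6.73667 × 4.769 = 397.111 kN.
I_c = b·h³/36 = 3.8 × 2.51³/36 = 1.66918 m⁴.
Centre of pressure: y_p = y_c + I_c/(y_c·A) = 6.73667 + 1.66918/(6.73667 × 4.769) = 6.73667 + 0.0519554 = 6.78863 m along the plane.
The resultant acts 0.836667 + 0.0519554 = 0.888622 m (along the plate) below the hinge at the top edge, so the moment about the hinge is M = F × 0.888622 = 397.111 × 0.888622 = 352.882 kN·m.

M ≈ 352.9 kN·m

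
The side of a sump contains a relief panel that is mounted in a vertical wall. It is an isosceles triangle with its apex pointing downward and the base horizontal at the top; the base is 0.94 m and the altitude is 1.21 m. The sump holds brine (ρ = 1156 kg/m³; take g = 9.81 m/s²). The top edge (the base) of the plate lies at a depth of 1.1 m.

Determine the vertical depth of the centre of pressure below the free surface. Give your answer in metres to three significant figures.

h_p = 1.56 m

γ = ρg = 1156 × 9.81 / 1000 = 11.34036 kN/m³.
With the apex down, the centroid sits h/3 = 1.21/3 = 0.403333 m below the base (the top edge), so the centroid depth is h_c = 1.1 + 0.403333 = 1.50333 m.
A = ½ × 0.94 × 1.21 = 0.5687 m².
Resultant F = γ·h_c·A = 11.34036 × 1.50333 × 0.5687 = 9.69537 kN.
I_c = b·h³/36 = 0.94 × 1.21³/36 = 0.0462574 m⁴.
Centre of pressure: y_p = y_c + I_c/(y_c·A) = 1.50333 + 0.0462574/(1.50333 × 0.5687) = 1.50333 + 0.0541058 = 1.55744 m along the plane.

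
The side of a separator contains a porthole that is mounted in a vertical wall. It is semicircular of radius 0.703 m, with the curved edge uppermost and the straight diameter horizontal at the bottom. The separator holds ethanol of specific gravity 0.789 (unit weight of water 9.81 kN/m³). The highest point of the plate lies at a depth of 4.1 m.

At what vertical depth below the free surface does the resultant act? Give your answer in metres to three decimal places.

h_p = 4.512 m

γ = 0.789 × 9.81 = 7.74009 kN/m³.
The centroid lies 4r/(3π) = 0.298362 m above the diameter, so r − 4r/(3π) = 0.703 − 0.298362 = 0.404638 m below the topmost point, so the centroid depth is h_c = 4.1 + 0.404638 = 4.50464 m.
A = πr²/2 = π × 0.703²/2 = 0.776302 m².
Resultant F = γ·h_c·A = 7.74009 × 4.50464 × 0.776302 = 27.0668 kN.
I_c = (π/8 − 8/(9π))·r⁴ = 0.109757 × 0.703⁴ = 0.0268073 m⁴.
Centre of pressure: y_p = y_c + I_c/(y_c·A) = 4.50464 + 0.0268073/(4.50464 × 0.776302) = 4.50464 + 0.00766588 = 4.51231 m along the plane.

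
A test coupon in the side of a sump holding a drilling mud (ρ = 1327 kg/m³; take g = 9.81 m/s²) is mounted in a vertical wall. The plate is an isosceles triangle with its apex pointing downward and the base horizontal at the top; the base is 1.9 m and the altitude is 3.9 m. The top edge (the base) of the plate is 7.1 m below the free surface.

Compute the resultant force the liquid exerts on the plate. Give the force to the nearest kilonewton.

F ≈ 405 kN

γ = ρg = 1327 × 9.81 / 1000 = 13.01787 kN/m³.
With the apex down, the centroid sits h/3 = 3.9/3 = 1.3 m below the base (the top edge), so the centroid depth is h_c = 7.1 + 1.3 = 8.4 m.
A = ½ × 1.9 × 3.9 = 3.705 m².
Resultant F = γ·h_c·A = 13.01787 × 8.4 × 3.705 = 405.142 kN.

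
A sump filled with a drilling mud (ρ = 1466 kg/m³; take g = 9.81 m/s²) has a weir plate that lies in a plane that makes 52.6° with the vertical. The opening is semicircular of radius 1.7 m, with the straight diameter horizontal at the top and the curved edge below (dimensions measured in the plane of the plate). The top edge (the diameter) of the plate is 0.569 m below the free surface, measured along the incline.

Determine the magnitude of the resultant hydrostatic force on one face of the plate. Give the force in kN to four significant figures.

F ≈ 51.17 kN

γ = ρg = 1466 × 9.81 / 1000 = 14.38146 kN/m³.
The plate makes 52.6° with the vertical, i.e. θ = 90° − 52.6° = 37.4° to the horizontal. Measuring y along the incline from the free-surface line, vertical depth h = y·sinθ with sinθ = 0.607376.
The centroid of a semicircle lies 4r/(3π) = 0.721502 m from the diameter, here below the top edge, so y_c = 0.569 + 0.721502 = 1.2905 m and h_c = 1.2905 × 0.607376 = 0.783819 m.
A = πr²/2 = π × 1.7²/2 = 4.5396 m².
Resultant F = γ·h_c·A = 14.38146 × 0.783819 × 4.5396 = 51.1725 kN.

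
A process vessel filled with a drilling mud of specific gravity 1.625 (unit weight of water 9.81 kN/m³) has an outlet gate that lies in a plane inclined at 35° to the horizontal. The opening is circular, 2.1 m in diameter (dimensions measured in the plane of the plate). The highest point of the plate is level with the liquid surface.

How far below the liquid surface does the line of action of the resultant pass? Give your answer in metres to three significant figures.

h_p = 0.753 m

γ = 1.625 × 9.81 = 15.94125 kN/m³.
Let θ = 35° be the plate's angle to the horizontal; measure y along the incline from where the plane meets the free surface. Vertical depth h = y·sinθ with sinθ = 0.573576.
The centroid is at the centre, 1.05 m below the top of the plate, so y_c = 1.05 m and h_c = 1.05 × 0.573576 = 0.602255 m.
A = π(1.05)² = 3.46361 m².
Resultant F = γ·h_c·A = 15.94125 × 0.602255 × 3.46361 = 33.2531 kN.
I_c = πr⁴/4 = π × 1.05⁴/4 = 0.954656 m⁴.
Centre of pressure: y_p = y_c + I_c/(y_c·A) = 1.05 + 0.954656/(1.05 × 3.46361) = 1.05 + 0.2625 = 1.3125 m along the plane.
Vertically, h_p = y_p·sinθ = 1.3125 × 0.573576 = 0.752818 m.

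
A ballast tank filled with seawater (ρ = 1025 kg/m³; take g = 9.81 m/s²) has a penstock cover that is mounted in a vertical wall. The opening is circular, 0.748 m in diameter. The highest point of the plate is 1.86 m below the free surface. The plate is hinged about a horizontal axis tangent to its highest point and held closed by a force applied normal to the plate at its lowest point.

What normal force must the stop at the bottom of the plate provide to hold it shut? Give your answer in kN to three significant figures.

P ≈ 5.14 kN

γ = ρg = 1025 × 9.81 / 1000 = 10.05525 kN/m³.
The centroid is at the centre, 0.374 m below the top of the plate, so the centroid depth is h_c = 1.86 + 0.374 = 2.234 m.
A = π(0.374)² = 0.439433 m².
Resultant F = γ·h_c·A = 10.05525 × 2.234 × 0.439433 = 9.87117 kN.
I_c = πr⁴/4 = π × 0.374⁴/4 = 0.0153665 m⁴.
Centre of pressure: y_p = y_c + I_c/(y_c·A) = 2.234 + 0.0153665/(2.234 × 0.439433) = 2.234 + 0.0156531 = 2.24965 m along the plane.
The resultant acts 0.374 + 0.0156531 = 0.389653 m (along the plate) below the hinge at the top edge, so the moment about the hinge is M = F × 0.389653 = 9.87117 × 0.389653 = 3.84633 kN·m.
A normal force at the bottom, 0.748 m from the hinge, must supply this moment: P = 3.84633/0.748 = 5.14215 kN.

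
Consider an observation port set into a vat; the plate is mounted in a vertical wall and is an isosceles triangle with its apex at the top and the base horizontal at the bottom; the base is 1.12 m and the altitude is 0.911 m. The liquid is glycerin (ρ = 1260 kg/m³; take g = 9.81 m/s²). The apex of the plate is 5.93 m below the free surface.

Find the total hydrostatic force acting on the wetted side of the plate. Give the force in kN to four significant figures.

F ≈ 41.22 kN

γ = ρg = 1260 × 9.81 / 1000 = 12.3606 kN/m³.
With the apex up, the centroid sits 2h/3 = 2 × 0.911/3 = 0.607333 m below the apex, so the centroid depth is h_c = 5.93 + 0.607333 = 6.53733 m.
A = ½ × 1.12 × 0.911 = 0.51016 m².
Resultant F = γ·h_c·A = 12.3606 × 6.53733 × 0.51016 = 41.2236 kN.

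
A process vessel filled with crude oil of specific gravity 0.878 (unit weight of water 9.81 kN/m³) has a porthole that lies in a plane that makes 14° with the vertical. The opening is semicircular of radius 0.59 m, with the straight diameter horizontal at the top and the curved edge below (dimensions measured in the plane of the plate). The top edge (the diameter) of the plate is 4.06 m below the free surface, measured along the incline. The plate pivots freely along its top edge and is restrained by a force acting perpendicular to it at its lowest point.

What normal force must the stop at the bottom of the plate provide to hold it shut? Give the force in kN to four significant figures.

P ≈ 8.548 kN

γ = 0.878 × 9.81 = 8.61318 kN/m³.
The plate makes 14° with the vertical, i.e. θ = 90° − 14° = 76° to the horizontal. Measuring y along the incline from the free-surface line, vertical depth h = y·sinθ with sinθ = 0.970296.
The centroid of a semicircle lies 4r/(3π) = 0.250404 m from the diameter, here below the top edge, so y_c = 4.06 + 0.250404 = 4.3104 m and h_c = 4.3104 × 0.970296 = 4.18236 m.
A = πr²/2 = π × 0.59²/2 = 0.546794 m².
Resultant F = γ·h_c·A = 8.61318 × 4.18236 × 0.546794 = 19.6974 kN.
I_c = (π/8 − 8/(9π))·r⁴ = 0.109757 × 0.59⁴ = 0.0132997 m⁴.
Centre of pressure: y_p = y_c + I_c/(y_c·A) = 4.3104 + 0.0132997/(4.3104 × 0.546794) = 4.3104 + 0.00564288 = 4.31604 m along the plane.
The resultant acts 0.250404 + 0.00564288 = 0.256047 m (along the plate) below the hinge at the top edge, so the moment about the hinge is M = F × 0.256047 = 19.6974 × 0.256047 = 5.04346 kN·m.
A normal force at the bottom, 0.59 m from the hinge, must supply this moment: P = 5.04346/0.59 = 8.54824 kN.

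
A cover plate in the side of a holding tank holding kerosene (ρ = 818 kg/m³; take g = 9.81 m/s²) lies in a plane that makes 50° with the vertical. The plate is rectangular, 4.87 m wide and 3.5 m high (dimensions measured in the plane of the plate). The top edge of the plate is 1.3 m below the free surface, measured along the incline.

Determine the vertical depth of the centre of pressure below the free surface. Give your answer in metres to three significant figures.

h_p = 2.18 m

γ = ρg = 818 × 9.81 / 1000 = 8.02458 kN/m³.
The plate makes 50° with the vertical, i.e. θ = 90° − 50° = 40° to the horizontal. Measuring y along the incline from the free-surface line, vertical depth h = y·sinθ with sinθ = 0.642788.
The centroid lies 3.5/2 = 1.75 m below the top edge, so y_c = 1.3 + 1.75 = 3.05 m and h_c = 3.05 × 0.642788 = 1.9605 m.
A = 4.87 × 3.5 = 17.045 m².
Resultant F = γ·h_c·A = 8.02458 × 1.9605 × 17.045 = 268.155 kN.
I_c = b·h³/12 = 4.87 × 3.5³/12 = 17.4001 m⁴.
Centre of pressure: y_p = y_c + I_c/(y_c·A) = 3.05 + 17.4001/(3.05 × 17.045) = 3.05 + 0.334699 = 3.3847 m along the plane.
Vertically, h_p = y_p·sinθ = 3.3847 × 0.642788 = 2.17564 m.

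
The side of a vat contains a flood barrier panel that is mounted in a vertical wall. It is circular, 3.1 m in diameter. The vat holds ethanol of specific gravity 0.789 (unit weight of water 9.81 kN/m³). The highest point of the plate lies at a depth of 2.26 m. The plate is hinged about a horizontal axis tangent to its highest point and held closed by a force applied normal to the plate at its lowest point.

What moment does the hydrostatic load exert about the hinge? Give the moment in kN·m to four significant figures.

γ = 0.789 × 9.81 = 7.74009 kN/m³.
The centroid is at the centre, 1.55 m below the top of the plate, so the centroid depth is h_c = 2.26 + 1.55 = 3.81 m.
A = π(1.55)² = 7.54768 m².
Resultant F = γ·h_c·A = 7.74009 × 3.81 × 7.54768 = 222.579 kN.
I_c = πr⁴/4 = π × 1.55⁴/4 = 4.53332 m⁴.
Centre of pressure: y_p = y_c + I_c/(y_c·A) = 3.81 + 4.53332/(3.81 × 7.54768) = 3.81 + 0.157644 = 3.96764 m along the plane.
The resultant acts 1.55 + 0.157644 = 1.70764 m (along the plate) below the hinge at the top edge, so the moment about the hinge is M = F × 1.70764 = 222.579 × 1.70764 = 380.085 kN·m.

M ≈ 380.1 kN·m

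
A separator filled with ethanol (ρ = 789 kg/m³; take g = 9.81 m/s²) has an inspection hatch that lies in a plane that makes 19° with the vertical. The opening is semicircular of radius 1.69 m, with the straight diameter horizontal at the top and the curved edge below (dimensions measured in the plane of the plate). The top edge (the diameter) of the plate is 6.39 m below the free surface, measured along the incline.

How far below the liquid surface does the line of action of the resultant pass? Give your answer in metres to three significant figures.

h_p = 6.75 m

γ = ρg = 789 × 9.81 / 1000 = 7.74009 kN/m³.
The plate makes 19° with the vertical, i.e. θ = 90° − 19° = 71° to the horizontal. Measuring y along the incline from the free-surface line, vertical depth h = y·sinθ with sinθ = 0.945519.
The centroid of a semicircle lies 4r/(3π) = 0.717258 m from the diameter, here below the top edge, so y_c = 6.39 + 0.717258 = 7.10726 m and h_c = 7.10726 × 0.945519 = 6.72005 m.
A = πr²/2 = π × 1.69²/2 = 4.48635 m².
Resultant F = γ·h_c·A = 7.74009 × 6.72005 × 4.48635 = 233.352 kN.
I_c = (π/8 − 8/(9π))·r⁴ = 0.109757 × 1.69⁴ = 0.895322 m⁴.
Centre of pressure: y_p = y_c + I_c/(y_c·A) = 7.10726 + 0.895322/(7.10726 × 4.48635) = 7.10726 + 0.0280791 = 7.13534 m along the plane.
Vertically, h_p = y_p·sinθ = 7.13534 × 0.945519 = 6.7466 m.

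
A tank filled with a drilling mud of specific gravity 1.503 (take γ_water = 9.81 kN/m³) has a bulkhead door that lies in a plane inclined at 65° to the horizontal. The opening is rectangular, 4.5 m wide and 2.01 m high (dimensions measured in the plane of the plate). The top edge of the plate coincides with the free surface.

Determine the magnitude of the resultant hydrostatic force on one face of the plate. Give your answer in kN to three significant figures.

F ≈ 121 kN

γ = 1.503 × 9.81 = 14.74443 kN/m³.
Let θ = 65° be the plate's angle to the horizontal; measure y along the incline from where the plane meets the free surface. Vertical depth h = y·sinθ with sinθ = 0.906308.
The centroid lies 2.01/2 = 1.005 m below the top edge, so y_c = 1.005 m and h_c = 1.005 × 0.906308 = 0.91084 m.
A = 4.5 × 2.01 = 9.045 m².
Resultant F = γ·h_c·A = 14.74443 × 0.91084 × 9.045 = 121.473 kN.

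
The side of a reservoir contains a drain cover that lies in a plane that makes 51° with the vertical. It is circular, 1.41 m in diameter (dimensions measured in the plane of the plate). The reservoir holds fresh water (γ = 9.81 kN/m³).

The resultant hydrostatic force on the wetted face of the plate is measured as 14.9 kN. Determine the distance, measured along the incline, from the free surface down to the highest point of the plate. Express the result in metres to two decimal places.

y_top ≈ 0.84 m

γ = 9.81 kN/m³.
A = π(0.705)² = 1.56145 m².
From F = γ·h_c·A, the centroid depth is h_c = 14.9/(9.81 × 1.56145) = 0.972723 m.
The plate makes 51° with the vertical, i.e. θ = 90° − 51° = 39° to the horizontal. Measuring y along the incline from the free-surface line, vertical depth h = y·sinθ with sinθ = 0.629320.
Along the incline, y_c = h_c/sinθ = 0.972723/0.629320 = 1.54567 m.
The centroid is at the centre, 0.705 m below the top of the plate, so the highest point sits at y_top = 1.54567 − 0.705 = 0.84067 m along the incline.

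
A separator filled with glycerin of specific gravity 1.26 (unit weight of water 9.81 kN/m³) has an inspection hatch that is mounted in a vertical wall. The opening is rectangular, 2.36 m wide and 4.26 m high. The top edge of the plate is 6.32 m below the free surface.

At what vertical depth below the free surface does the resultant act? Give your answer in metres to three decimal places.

γ = 1.26 × 9.81 = 12.3606 kN/m³.
The centroid lies 4.26/2 = 2.13 m below the top edge, so the centroid depth is h_c = 6.32 + 2.13 = 8.45 m.
A = 2.36 × 4.26 = 10.0536 m².
Resultant F = γ·h_c·A = 12.3606 × 8.45 × 10.0536 = 1050.07 kN.
I_c = b·h³/12 = 2.36 × 4.26³/12 = 15.2041 m⁴.
Centre of pressure: y_p = y_c + I_c/(y_c·A) = 8.45 + 15.2041/(8.45 × 10.0536) = 8.45 + 0.178971 = 8.62897 m along the plane.

h_p = 8.629 m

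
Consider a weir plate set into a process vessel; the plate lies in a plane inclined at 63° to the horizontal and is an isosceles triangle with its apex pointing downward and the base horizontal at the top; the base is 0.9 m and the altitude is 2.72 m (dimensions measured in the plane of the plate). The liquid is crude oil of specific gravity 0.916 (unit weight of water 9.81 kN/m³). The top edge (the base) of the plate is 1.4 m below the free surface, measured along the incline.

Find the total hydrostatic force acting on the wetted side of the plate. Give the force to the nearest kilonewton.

F ≈ 23 kN

γ = 0.916 × 9.81 = 8.98596 kN/m³.
Let θ = 63° be the plate's angle to the horizontal; measure y along the incline from where the plane meets the free surface. Vertical depth h = y·sinθ with sinθ = 0.891007.
With the apex down, the centroid sits h/3 = 2.72/3 = 0.906667 m below the base (the top edge), so y_c = 1.4 + 0.906667 = 2.30667 m and h_c = 2.30667 × 0.891007 = 2.05526 m.
A = ½ × 0.9 × 2.72 = 1.224 m².
Resultant F = γ·h_c·A = 8.98596 × 2.05526 × 1.224 = 22.6054 kN.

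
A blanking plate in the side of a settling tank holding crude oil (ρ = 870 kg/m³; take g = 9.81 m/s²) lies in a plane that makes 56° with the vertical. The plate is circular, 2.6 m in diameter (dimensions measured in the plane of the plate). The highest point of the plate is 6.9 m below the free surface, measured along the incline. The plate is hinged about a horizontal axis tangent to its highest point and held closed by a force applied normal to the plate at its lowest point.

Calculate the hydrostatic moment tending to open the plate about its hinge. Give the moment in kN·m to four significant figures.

γ = ρg = 870 × 9.81 / 1000 = 8.5347 kN/m³.
The plate makes 56° with the vertical, i.e. θ = 90° − 56° = 34° to the horizontal. Measuring y along the incline from the free-surface line, vertical depth h = y·sinθ with sinθ = 0.559193.
The centroid is at the centre, 1.3 m below the top of the plate, so y_c = 6.9 + 1.3 = 8.2 m and h_c = 8.2 × 0.559193 = 4.58538 m.
A = π(1.3)² = 5.30929 m².
Resultant F = γ·h_c·A = 8.5347 × 4.58538 × 5.30929 = 207.778 kN.
I_c = πr⁴/4 = π × 1.3⁴/4 = 2.24318 m⁴.
Centre of pressure: y_p = y_c + I_c/(y_c·A) = 8.2 + 2.24318/(8.2 × 5.30929) = 8.2 + 0.0515245 = 8.25152 m along the plane.
The resultant acts 1.3 + 0.0515245 = 1.35152 m (along the plate) below the hinge at the top edge, so the moment about the hinge is M = F × 1.35152 = 207.778 × 1.35152 = 280.816 kN·m.

M ≈ 280.8 kN·m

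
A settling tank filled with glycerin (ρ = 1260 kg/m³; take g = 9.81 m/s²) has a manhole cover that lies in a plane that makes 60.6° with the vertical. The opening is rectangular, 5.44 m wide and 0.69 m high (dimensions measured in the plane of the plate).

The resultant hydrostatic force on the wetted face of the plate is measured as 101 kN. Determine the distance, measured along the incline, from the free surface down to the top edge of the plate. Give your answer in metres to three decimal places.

γ = ρg = 1260 × 9.81 / 1000 = 12.3606 kN/m³.
A = 5.44 × 0.69 = 3.7536 m².
From F = γ·h_c·A, the centroid depth is h_c = 101/(12.3606 × 3.7536) = 2.17688 m.
The plate makes 60.6° with the vertical, i.e. θ = 90° − 60.6° = 29.4° to the horizontal. Measuring y along the incline from the free-surface line, vertical depth h = y·sinθ with sinθ = 0.490904.
Along the incline, y_c = h_c/sinθ = 2.17688/0.490904 = 4.43443 m.
The centroid lies 0.69/2 = 0.345 m below the top edge, so the top edge sits at y_top = 4.43443 − 0.345 = 4.08943 m along the incline.

y_top ≈ 4.089 m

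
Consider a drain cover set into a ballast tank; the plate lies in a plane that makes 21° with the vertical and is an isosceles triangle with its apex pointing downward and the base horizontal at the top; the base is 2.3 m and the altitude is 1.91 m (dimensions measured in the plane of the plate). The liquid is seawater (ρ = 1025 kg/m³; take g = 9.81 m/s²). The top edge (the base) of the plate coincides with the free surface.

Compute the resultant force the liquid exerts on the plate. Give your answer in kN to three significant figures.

F ≈ 13.1 kN

γ = ρg = 1025 × 9.81 / 1000 = 10.05525 kN/m³.
The plate makes 21° with the vertical, i.e. θ = 90° − 21° = 69° to the horizontal. Measuring y along the incline from the free-surface line, vertical depth h = y·sinθ with sinθ = 0.933580.
With the apex down, the centroid sits h/3 = 1.91/3 = 0.636667 m below the base (the top edge), so y_c = 0.636667 m and h_c = 0.636667 × 0.933580 = 0.59438 m.
A = ½ × 2.3 × 1.91 = 2.1965 m².
Resultant F = γ·h_c·A = 10.05525 × 0.59438 × 2.1965 = 13.1277 kN.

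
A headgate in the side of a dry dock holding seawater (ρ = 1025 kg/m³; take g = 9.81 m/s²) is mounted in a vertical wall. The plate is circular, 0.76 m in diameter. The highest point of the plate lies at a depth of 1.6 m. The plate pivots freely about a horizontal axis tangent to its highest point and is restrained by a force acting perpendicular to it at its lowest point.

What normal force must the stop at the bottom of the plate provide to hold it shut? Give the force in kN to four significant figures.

P ≈ 4.733 kN

γ = ρg = 1025 × 9.81 / 1000 = 10.05525 kN/m³.
The centroid is at the centre, 0.38 m below the top of the plate, so the centroid depth is h_c = 1.6 + 0.38 = 1.98 m.
A = π(0.38)² = 0.453646 m².
Resultant F = γ·h_c·A = 10.05525 × 1.98 × 0.453646 = 9.03182 kN.
I_c = πr⁴/4 = π × 0.38⁴/4 = 0.0163766 m⁴.
Centre of pressure: y_p = y_c + I_c/(y_c·A) = 1.98 + 0.0163766/(1.98 × 0.453646) = 1.98 + 0.0182323 = 1.99823 m along the plane.
The resultant acts 0.38 + 0.0182323 = 0.398232 m (along the plate) below the hinge at the top edge, so the moment about the hinge is M = F × 0.398232 = 9.03182 × 0.398232 = 3.59676 kN·m.
A normal force at the bottom, 0.76 m from the hinge, must supply this moment: P = 3.59676/0.76 = 4.73258 kN.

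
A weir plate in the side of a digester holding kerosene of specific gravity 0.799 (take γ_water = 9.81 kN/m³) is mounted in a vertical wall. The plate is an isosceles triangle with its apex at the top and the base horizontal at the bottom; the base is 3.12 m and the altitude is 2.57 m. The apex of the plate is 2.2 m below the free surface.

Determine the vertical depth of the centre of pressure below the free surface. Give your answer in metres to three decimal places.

γ = 0.799 × 9.81 = 7.83819 kN/m³.
With the apex up, the centroid sits 2h/3 = 2 × 2.57/3 = 1.71333 m below the apex, so the centroid depth is h_c = 2.2 + 1.71333 = 3.91333 m.
A = ½ × 3.12 × 2.57 = 4.0092 m².
Resultant F = γ·h_c·A = 7.83819 × 3.91333 × 4.0092 = 122.976 kN.
I_c = b·h³/36 = 3.12 × 2.57³/36 = 1.47113 m⁴.
Centre of pressure: y_p = y_c + I_c/(y_c·A) = 3.91333 + 1.47113/(3.91333 × 4.0092) = 3.91333 + 0.0937663 = 4.0071 m along the plane.

h_p = 4.007 m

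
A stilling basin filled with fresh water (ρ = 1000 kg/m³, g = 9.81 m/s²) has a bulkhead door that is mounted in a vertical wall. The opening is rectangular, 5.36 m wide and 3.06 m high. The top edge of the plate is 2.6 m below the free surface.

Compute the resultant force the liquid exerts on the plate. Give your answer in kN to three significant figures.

F ≈ 665 kN

γ = ρg = 1000 × 9.81 = 9810 N/m³ = 9.81 kN/m³.
The centroid lies 3.06/2 = 1.53 m below the top edge, so the centroid depth is h_c = 2.6 + 1.53 = 4.13 m.
A = 5.36 × 3.06 = 16.4016 m².
Resultant F = γ·h_c·A = 9.81 × 4.13 × 16.4016 = 664.516 kN.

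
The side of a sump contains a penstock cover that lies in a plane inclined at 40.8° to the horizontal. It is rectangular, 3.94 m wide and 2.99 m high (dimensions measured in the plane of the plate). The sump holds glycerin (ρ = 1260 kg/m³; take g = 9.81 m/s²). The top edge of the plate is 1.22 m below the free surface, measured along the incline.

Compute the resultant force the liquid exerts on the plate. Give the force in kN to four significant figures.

γ = ρg = 1260 × 9.81 / 1000 = 12.3606 kN/m³.
Let θ = 40.8° be the plate's angle to the horizontal; measure y along the incline from where the plane meets the free surface. Vertical depth h = y·sinθ with sinθ = 0.653421.
The centroid lies 2.99/2 = 1.495 m below the top edge, so y_c = 1.22 + 1.495 = 2.715 m and h_c = 2.715 × 0.653421 = 1.77404 m.
A = 3.94 × 2.99 = 11.7806 m².
Resultant F = γ·h_c·A = 12.3606 × 1.77404 × 11.7806 = 258.327 kN.

F ≈ 258.3 kN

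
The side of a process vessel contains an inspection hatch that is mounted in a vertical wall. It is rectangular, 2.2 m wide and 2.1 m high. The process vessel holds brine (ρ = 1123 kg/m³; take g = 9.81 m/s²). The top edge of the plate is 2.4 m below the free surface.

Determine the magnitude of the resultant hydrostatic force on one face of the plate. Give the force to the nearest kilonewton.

F ≈ 176 kN

γ = ρg = 1123 × 9.81 / 1000 = 11.01663 kN/m³.
The centroid lies 2.1/2 = 1.05 m below the top edge, so the centroid depth is h_c = 2.4 + 1.05 = 3.45 m.
A = 2.2 × 2.1 = 4.62 m².
Resultant F = γ·h_c·A = 11.01663 × 3.45 × 4.62 = 175.594 kN.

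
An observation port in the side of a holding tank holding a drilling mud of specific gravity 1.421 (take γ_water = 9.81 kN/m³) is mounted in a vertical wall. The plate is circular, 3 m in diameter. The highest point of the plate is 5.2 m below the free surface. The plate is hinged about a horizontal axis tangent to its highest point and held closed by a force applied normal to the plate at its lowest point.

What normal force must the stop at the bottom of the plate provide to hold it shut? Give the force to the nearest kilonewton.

P ≈ 349 kN

γ = 1.421 × 9.81 = 13.94001 kN/m³.
The centroid is at the centre, 1.5 m below the top of the plate, so the centroid depth is h_c = 5.2 + 1.5 = 6.7 m.
A = π(1.5)² = 7.06858 m².
Resultant F = γ·h_c·A = 13.94001 × 6.7 × 7.06858 = 660.192 kN.
I_c = πr⁴/4 = π × 1.5⁴/4 = 3.97608 m⁴.
Centre of pressure: y_p = y_c + I_c/(y_c·A) = 6.7 + 3.97608/(6.7 × 7.06858) = 6.7 + 0.0839553 = 6.78396 m along the plane.
The resultant acts 1.5 + 0.0839553 = 1.58396 m (along the plate) below the hinge at the top edge, so the moment about the hinge is M = F × 1.58396 = 660.192 × 1.58396 = 1045.72 kN·m.
A normal force at the bottom, 3 m from the hinge, must supply this moment: P = 1045.72/3 = 348.573 kN.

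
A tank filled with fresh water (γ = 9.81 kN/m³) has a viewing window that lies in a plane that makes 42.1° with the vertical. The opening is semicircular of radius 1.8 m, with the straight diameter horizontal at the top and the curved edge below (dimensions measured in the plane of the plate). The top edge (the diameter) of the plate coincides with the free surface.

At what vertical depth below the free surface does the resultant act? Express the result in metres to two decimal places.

h_p = 0.79 m

γ = 9.81 kN/m³.
The plate makes 42.1° with the vertical, i.e. θ = 90° − 42.1° = 47.9° to the horizontal. Measuring y along the incline from the free-surface line, vertical depth h = y·sinθ with sinθ = 0.741976.
The centroid of a semicircle lies 4r/(3π) = 0.763944 m from the diameter, here below the top edge, so y_c = 0.763944 m and h_c = 0.763944 × 0.741976 = 0.566828 m.
A = πr²/2 = π × 1.8²/2 = 5.08938 m².
Resultant F = γ·h_c·A = 9.81 × 0.566828 × 5.08938 = 28.2999 kN.
I_c = (π/8 − 8/(9π))·r⁴ = 0.109757 × 1.8⁴ = 1.15219 m⁴.
Centre of pressure: y_p = y_c + I_c/(y_c·A) = 0.763944 + 1.15219/(0.763944 × 5.08938) = 0.763944 + 0.296345 = 1.06029 m along the plane.
Vertically, h_p = y_p·sinθ = 1.06029 × 0.741976 = 0.78671 m.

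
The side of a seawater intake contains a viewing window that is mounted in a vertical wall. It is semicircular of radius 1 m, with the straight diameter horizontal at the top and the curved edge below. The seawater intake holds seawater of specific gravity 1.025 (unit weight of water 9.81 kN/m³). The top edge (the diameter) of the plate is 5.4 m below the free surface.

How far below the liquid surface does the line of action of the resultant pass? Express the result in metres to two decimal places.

γ = 1.025 × 9.81 = 10.05525 kN/m³.
The centroid of a semicircle lies 4r/(3π) = 0.424413 m from the diameter, here below the top edge, so the centroid depth is h_c = 5.4 + 0.424413 = 5.82441 m.
A = πr²/2 = π × 1²/2 = 1.5708 m².
Resultant F = γ·h_c·A = 10.05525 × 5.82441 × 1.5708 = 91.9953 kN.
I_c = (π/8 − 8/(9π))·r⁴ = 0.109757 × 1⁴ = 0.109757 m⁴.
Centre of pressure: y_p = y_c + I_c/(y_c·A) = 5.82441 + 0.109757/(5.82441 × 1.5708) = 5.82441 + 0.0119966 = 5.83641 m along the plane.

h_p = 5.84 m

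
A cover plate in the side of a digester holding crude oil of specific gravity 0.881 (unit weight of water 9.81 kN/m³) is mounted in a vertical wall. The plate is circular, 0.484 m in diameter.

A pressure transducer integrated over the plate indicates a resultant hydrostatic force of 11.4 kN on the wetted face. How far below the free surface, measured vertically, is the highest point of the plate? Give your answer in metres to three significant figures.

γ = 0.881 × 9.81 = 8.64261 kN/m³.
A = π(0.242)² = 0.183984 m².
From F = γ·h_c·A, the centroid depth is h_c = 11.4/(8.64261 × 0.183984) = 7.16935 m.
The centroid is at the centre, 0.242 m below the top of the plate, so the highest point sits at h_top = 7.16935 − 0.242 = 6.92735 m below the surface.

d_top ≈ 6.93 m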